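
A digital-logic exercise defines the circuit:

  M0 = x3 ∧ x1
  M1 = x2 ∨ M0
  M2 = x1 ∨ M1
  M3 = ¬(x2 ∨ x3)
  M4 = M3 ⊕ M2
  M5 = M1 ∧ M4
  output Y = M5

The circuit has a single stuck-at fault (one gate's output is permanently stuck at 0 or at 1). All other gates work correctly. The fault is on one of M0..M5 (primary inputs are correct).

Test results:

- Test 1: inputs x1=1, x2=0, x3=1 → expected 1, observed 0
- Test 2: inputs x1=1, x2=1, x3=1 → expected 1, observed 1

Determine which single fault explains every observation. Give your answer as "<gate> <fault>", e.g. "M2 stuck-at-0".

M0 stuck-at-0

Fault-free values for test 1 (x1=1, x2=0, x3=1): M0=1, M1=1, M2=1, M3=0, M4=1, M5=1, giving Y=1. Observed 0.
Test 1: faults giving observed 0 are {M0 stuck-at-0, M1 stuck-at-0, M2 stuck-at-0, M3 stuck-at-1, M4 stuck-at-0, M5 stuck-at-0}.
Test 2 (x1=1, x2=1, x3=1): fault-free M0=1, M1=1, M2=1, M3=0, M4=1, M5=1 → 1; observed 1. Eliminates M1 stuck-at-0, M2 stuck-at-0, M3 stuck-at-1, M4 stuck-at-0, M5 stuck-at-0.
Only M0 stuck-at-0 is consistent with every test.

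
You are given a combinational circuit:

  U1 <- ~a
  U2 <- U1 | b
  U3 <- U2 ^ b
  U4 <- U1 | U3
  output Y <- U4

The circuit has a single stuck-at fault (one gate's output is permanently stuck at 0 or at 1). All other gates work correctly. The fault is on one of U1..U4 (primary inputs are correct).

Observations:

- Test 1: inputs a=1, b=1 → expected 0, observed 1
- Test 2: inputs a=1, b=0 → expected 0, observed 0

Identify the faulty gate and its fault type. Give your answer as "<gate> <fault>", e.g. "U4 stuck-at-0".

Fault-free values for test 1 (a=1, b=1): U1=0, U2=1, U3=0, U4=0, giving Y=0. Observed 1.
Test 1: faults giving observed 1 are {U1 stuck-at-1, U2 stuck-at-0, U3 stuck-at-1, U4 stuck-at-1}.
Test 2 (a=1, b=0): fault-free U1=0, U2=0, U3=0, U4=0 → 0; observed 0. Eliminates U1 stuck-at-1, U3 stuck-at-1, U4 stuck-at-1.
Only U2 stuck-at-0 is consistent with every test.

U2 stuck-at-0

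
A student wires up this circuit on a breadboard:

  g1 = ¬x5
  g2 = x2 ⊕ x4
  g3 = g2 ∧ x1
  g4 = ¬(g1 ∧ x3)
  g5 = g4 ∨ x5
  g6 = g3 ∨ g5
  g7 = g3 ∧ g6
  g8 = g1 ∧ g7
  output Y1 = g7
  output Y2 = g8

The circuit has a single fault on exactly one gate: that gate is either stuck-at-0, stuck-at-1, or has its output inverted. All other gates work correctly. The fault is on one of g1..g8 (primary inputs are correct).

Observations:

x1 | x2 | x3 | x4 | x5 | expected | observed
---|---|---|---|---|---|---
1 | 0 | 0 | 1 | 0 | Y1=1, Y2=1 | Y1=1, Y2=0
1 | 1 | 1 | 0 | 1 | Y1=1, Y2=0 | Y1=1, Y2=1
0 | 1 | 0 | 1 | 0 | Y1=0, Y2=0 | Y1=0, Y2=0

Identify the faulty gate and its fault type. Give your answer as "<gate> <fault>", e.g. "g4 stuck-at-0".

Fault-free values for test 1 (x1=1, x2=0, x3=0, x4=1, x5=0): g1=1, g2=1, g3=1, g4=1, g5=1, g6=1, g7=1, g8=1, giving Y1=1, Y2=1. Observed Y1=1, Y2=0.
Test 1: faults giving observed Y1=1, Y2=0 are {g1 stuck-at-0, g1 inverted output, g8 stuck-at-0, g8 inverted output}.
Test 2 (x1=1, x2=1, x3=1, x4=0, x5=1): fault-free g1=0, g2=1, g3=1, g4=1, g5=1, g6=1, g7=1, g8=0 → Y1=1, Y2=0; observed Y1=1, Y2=1. Eliminates g1 stuck-at-0, g8 stuck-at-0.
Test 3 (x1=0, x2=1, x3=0, x4=1, x5=0): fault-free g1=1, g2=0, g3=0, g4=1, g5=1, g6=1, g7=0, g8=0 → Y1=0, Y2=0; observed Y1=0, Y2=0. Eliminates g8 inverted output.
Only g1 inverted output is consistent with every test.

g1 inverted output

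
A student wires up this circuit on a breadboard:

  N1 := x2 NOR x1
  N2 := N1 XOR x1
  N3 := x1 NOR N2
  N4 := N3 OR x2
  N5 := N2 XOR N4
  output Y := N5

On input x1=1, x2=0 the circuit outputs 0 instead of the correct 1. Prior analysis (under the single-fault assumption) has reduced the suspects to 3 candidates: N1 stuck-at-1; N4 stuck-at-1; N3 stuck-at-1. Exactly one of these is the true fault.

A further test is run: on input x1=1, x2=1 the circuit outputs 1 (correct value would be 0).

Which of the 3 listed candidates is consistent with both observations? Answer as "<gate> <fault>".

N1 stuck-at-1

Evaluate each candidate on input x1=1, x2=1:
  N1 stuck-at-1: N1=1 [stuck-at-1], N2=0, N3=0, N4=1, N5=1 → 1 — matches
  N4 stuck-at-1: N1=0, N2=1, N3=0, N4=1 [stuck-at-1], N5=0 → 0 — eliminated
  N3 stuck-at-1: N1=0, N2=1, N3=1 [stuck-at-1], N4=1, N5=0 → 0 — eliminated
Only N1 stuck-at-1 reproduces the observed 1.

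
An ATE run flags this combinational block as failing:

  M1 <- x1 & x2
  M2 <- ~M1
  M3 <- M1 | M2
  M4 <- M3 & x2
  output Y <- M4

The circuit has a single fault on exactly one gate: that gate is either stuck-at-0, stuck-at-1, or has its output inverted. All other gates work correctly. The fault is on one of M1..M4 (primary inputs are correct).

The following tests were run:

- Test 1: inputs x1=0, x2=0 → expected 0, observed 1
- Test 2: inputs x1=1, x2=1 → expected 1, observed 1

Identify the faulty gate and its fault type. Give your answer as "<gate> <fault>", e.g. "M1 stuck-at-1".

M4 stuck-at-1

Fault-free values for test 1 (x1=0, x2=0): M1=0, M2=1, M3=1, M4=0, giving Y=0. Observed 1.
Test 1: faults giving observed 1 are {M4 stuck-at-1, M4 inverted output}.
Test 2 (x1=1, x2=1): fault-free M1=1, M2=0, M3=1, M4=1 → 1; observed 1. Eliminates M4 inverted output.
Only M4 stuck-at-1 is consistent with every test.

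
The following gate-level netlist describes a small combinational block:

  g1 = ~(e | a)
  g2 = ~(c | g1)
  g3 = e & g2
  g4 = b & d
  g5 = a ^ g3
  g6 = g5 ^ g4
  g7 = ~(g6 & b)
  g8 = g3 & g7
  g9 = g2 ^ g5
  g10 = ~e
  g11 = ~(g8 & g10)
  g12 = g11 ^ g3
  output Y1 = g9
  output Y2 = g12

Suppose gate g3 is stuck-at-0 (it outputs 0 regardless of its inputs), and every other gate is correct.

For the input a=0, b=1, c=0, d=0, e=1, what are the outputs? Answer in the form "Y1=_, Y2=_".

Y1=1, Y2=1

Propagate with g3 forced: g1=0, g2=1, g3=0 [stuck-at-0], g4=0, g5=0, g6=0, g7=1, g8=0, g9=1, g10=0, g11=1, g12=1.
So the outputs are Y1=1, Y2=1. (Without the fault they would be Y1=0, Y2=0.)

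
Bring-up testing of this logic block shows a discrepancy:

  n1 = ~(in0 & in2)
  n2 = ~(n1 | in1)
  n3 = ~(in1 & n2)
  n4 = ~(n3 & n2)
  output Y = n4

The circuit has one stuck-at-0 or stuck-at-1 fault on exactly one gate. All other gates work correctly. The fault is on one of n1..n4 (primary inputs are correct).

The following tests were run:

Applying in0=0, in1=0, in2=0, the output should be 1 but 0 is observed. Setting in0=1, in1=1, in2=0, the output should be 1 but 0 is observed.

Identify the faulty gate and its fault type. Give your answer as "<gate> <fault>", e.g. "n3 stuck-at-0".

n4 stuck-at-0

Fault-free values for test 1 (in0=0, in1=0, in2=0): n1=1, n2=0, n3=1, n4=1, giving Y=1. Observed 0.
Test 1: faults giving observed 0 are {n1 stuck-at-0, n2 stuck-at-1, n4 stuck-at-0}.
Test 2 (in0=1, in1=1, in2=0): fault-free n1=1, n2=0, n3=1, n4=1 → 1; observed 0. Eliminates n1 stuck-at-0, n2 stuck-at-1.
Only n4 stuck-at-0 is consistent with every test.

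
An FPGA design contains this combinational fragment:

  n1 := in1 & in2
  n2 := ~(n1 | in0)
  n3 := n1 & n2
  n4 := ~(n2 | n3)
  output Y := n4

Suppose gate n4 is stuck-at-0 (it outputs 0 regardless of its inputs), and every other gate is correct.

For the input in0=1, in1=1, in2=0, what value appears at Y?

0

Propagate with n4 forced: n1=0, n2=0, n3=0, n4=0 [stuck-at-0].
So Y = 0. (Without the fault it would be 1.)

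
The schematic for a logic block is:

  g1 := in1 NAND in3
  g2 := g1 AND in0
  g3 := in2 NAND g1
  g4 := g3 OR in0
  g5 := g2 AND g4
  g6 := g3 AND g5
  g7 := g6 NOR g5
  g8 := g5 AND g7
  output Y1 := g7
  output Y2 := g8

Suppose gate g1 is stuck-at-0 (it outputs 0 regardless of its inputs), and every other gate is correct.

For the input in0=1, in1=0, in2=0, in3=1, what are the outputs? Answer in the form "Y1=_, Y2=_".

Propagate with g1 forced: g1=0 [stuck-at-0], g2=0, g3=1, g4=1, g5=0, g6=0, g7=1, g8=0.
So the outputs are Y1=1, Y2=0. (Without the fault they would be Y1=0, Y2=0.)

Y1=1, Y2=0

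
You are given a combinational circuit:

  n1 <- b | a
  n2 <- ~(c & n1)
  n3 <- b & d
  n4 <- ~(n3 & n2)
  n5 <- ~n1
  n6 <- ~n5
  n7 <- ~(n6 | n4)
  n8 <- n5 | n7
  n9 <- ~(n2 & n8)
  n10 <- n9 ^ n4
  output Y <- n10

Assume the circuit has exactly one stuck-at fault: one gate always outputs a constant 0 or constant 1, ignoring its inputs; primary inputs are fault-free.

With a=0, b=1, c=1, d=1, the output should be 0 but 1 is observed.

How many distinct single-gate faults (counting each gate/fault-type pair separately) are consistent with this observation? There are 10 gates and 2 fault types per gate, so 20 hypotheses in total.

4

Fault-free: n1=1, n2=0, n3=1, n4=1, n5=0, n6=1, n7=0, n8=0, n9=1, n10=0 → 0. Observed 1.
  n1: none of the 2 fault types match ✗
  n2: stuck-at-1 ✓; others ✗
  n3: none of the 2 fault types match ✗
  n4: stuck-at-0 ✓; others ✗
  n5: none of the 2 fault types match ✗
  n6: none of the 2 fault types match ✗
  n7: none of the 2 fault types match ✗
  n8: none of the 2 fault types match ✗
  n9: stuck-at-0 ✓; others ✗
  n10: stuck-at-1 ✓; others ✗
Consistent faults: {n2 stuck-at-1, n4 stuck-at-0, n9 stuck-at-0, n10 stuck-at-1} — 4 in all.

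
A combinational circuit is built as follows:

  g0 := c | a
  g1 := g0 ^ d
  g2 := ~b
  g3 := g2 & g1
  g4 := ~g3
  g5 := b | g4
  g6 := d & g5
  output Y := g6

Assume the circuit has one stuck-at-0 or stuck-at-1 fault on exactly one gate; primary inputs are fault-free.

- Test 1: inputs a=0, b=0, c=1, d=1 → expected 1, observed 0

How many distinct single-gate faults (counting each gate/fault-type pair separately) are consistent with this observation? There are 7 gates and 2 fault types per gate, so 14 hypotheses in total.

6

Fault-free: g0=1, g1=0, g2=1, g3=0, g4=1, g5=1, g6=1 → 1. Observed 0.
  g0 stuck-at-0: output 0 ✓
  g0 stuck-at-1: output 1 ✗
  g1 stuck-at-0: output 1 ✗
  g1 stuck-at-1: output 0 ✓
  g2 stuck-at-0: output 1 ✗
  g2 stuck-at-1: output 1 ✗
  g3 stuck-at-0: output 1 ✗
  g3 stuck-at-1: output 0 ✓
  g4 stuck-at-0: output 0 ✓
  g4 stuck-at-1: output 1 ✗
  g5 stuck-at-0: output 0 ✓
  g5 stuck-at-1: output 1 ✗
  g6 stuck-at-0: output 0 ✓
  g6 stuck-at-1: output 1 ✗
Consistent faults: {g0 stuck-at-0, g1 stuck-at-1, g3 stuck-at-1, g4 stuck-at-0, g5 stuck-at-0, g6 stuck-at-0} — 6 in all.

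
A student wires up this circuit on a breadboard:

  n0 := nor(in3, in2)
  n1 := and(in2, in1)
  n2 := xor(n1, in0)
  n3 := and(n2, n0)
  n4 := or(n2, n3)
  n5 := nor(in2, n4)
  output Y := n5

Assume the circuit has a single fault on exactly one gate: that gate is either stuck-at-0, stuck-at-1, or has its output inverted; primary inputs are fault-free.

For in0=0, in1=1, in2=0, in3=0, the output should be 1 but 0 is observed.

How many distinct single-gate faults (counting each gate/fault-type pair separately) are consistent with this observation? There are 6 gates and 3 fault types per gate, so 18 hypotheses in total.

Fault-free: n0=1, n1=0, n2=0, n3=0, n4=0, n5=1 → 1. Observed 0.
  n0: none of the 3 fault types match ✗
  n1: stuck-at-1, inverted output ✓; others ✗
  n2: stuck-at-1, inverted output ✓; others ✗
  n3: stuck-at-1, inverted output ✓; others ✗
  n4: stuck-at-1, inverted output ✓; others ✗
  n5: stuck-at-0, inverted output ✓; others ✗
Consistent faults: {n1 stuck-at-1, n1 inverted output, n2 stuck-at-1, n2 inverted output, n3 stuck-at-1, n3 inverted output, n4 stuck-at-1, n4 inverted output, n5 stuck-at-0, n5 inverted output} — 10 in all.

10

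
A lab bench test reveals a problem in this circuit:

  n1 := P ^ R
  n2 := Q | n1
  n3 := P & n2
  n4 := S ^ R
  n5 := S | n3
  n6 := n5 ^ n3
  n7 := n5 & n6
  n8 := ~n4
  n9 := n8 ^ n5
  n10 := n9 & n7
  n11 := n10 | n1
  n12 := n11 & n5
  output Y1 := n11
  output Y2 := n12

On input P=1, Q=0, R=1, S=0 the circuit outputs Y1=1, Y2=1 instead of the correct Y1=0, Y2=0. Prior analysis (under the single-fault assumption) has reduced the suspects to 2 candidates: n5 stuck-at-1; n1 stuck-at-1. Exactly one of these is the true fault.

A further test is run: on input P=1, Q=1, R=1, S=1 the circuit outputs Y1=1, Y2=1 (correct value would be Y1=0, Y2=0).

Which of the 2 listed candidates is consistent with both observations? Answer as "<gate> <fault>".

n1 stuck-at-1

Evaluate each candidate on input P=1, Q=1, R=1, S=1:
  n5 stuck-at-1: n1=0, n2=1, n3=1, n4=0, n5=1 [stuck-at-1], n6=0, n7=0, n8=1, n9=0, n10=0, n11=0, n12=0 → Y1=0, Y2=0 — eliminated
  n1 stuck-at-1: n1=1 [stuck-at-1], n2=1, n3=1, n4=0, n5=1, n6=0, n7=0, n8=1, n9=0, n10=0, n11=1, n12=1 → Y1=1, Y2=1 — matches
Only n1 stuck-at-1 reproduces the observed Y1=1, Y2=1.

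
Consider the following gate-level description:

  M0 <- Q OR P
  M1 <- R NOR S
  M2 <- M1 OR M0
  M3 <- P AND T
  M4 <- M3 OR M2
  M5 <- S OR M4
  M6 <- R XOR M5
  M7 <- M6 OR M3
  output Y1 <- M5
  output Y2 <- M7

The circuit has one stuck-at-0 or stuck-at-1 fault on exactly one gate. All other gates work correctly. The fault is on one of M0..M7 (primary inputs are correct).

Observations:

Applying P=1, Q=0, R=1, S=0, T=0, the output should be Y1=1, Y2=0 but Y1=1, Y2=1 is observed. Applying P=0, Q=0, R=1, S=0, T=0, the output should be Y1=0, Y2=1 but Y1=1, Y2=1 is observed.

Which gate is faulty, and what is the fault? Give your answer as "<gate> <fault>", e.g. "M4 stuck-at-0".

M3 stuck-at-1

Fault-free values for test 1 (P=1, Q=0, R=1, S=0, T=0): M0=1, M1=0, M2=1, M3=0, M4=1, M5=1, M6=0, M7=0, giving Y1=1, Y2=0. Observed Y1=1, Y2=1.
Test 1: faults giving observed Y1=1, Y2=1 are {M3 stuck-at-1, M6 stuck-at-1, M7 stuck-at-1}.
Test 2 (P=0, Q=0, R=1, S=0, T=0): fault-free M0=0, M1=0, M2=0, M3=0, M4=0, M5=0, M6=1, M7=1 → Y1=0, Y2=1; observed Y1=1, Y2=1. Eliminates M6 stuck-at-1, M7 stuck-at-1.
Only M3 stuck-at-1 is consistent with every test.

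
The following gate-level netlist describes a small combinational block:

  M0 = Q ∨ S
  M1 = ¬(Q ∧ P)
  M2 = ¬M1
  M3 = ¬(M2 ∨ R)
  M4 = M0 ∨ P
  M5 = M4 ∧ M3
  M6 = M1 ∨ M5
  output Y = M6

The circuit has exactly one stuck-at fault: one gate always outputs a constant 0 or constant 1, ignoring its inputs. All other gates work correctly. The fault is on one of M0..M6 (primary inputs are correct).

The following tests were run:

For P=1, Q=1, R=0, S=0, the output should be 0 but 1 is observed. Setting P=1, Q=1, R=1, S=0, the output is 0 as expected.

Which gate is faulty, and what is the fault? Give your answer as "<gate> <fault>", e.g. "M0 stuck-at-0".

M2 stuck-at-0

Fault-free values for test 1 (P=1, Q=1, R=0, S=0): M0=1, M1=0, M2=1, M3=0, M4=1, M5=0, M6=0, giving Y=0. Observed 1.
Test 1: faults giving observed 1 are {M1 stuck-at-1, M2 stuck-at-0, M3 stuck-at-1, M5 stuck-at-1, M6 stuck-at-1}.
Test 2 (P=1, Q=1, R=1, S=0): fault-free M0=1, M1=0, M2=1, M3=0, M4=1, M5=0, M6=0 → 0; observed 0. Eliminates M1 stuck-at-1, M3 stuck-at-1, M5 stuck-at-1, M6 stuck-at-1.
Only M2 stuck-at-0 is consistent with every test.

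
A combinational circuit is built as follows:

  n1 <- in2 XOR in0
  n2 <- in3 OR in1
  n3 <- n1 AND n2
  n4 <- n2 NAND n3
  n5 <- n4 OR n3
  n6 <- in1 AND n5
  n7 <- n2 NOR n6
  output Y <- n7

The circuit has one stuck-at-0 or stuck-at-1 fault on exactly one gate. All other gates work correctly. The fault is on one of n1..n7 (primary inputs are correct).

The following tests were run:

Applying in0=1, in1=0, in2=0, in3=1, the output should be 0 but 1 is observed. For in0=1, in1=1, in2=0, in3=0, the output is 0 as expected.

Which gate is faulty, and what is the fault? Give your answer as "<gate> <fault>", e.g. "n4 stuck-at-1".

Fault-free values for test 1 (in0=1, in1=0, in2=0, in3=1): n1=1, n2=1, n3=1, n4=0, n5=1, n6=0, n7=0, giving Y=0. Observed 1.
Test 1: faults giving observed 1 are {n2 stuck-at-0, n7 stuck-at-1}.
Test 2 (in0=1, in1=1, in2=0, in3=0): fault-free n1=1, n2=1, n3=1, n4=0, n5=1, n6=1, n7=0 → 0; observed 0. Eliminates n7 stuck-at-1.
Only n2 stuck-at-0 is consistent with every test.

n2 stuck-at-0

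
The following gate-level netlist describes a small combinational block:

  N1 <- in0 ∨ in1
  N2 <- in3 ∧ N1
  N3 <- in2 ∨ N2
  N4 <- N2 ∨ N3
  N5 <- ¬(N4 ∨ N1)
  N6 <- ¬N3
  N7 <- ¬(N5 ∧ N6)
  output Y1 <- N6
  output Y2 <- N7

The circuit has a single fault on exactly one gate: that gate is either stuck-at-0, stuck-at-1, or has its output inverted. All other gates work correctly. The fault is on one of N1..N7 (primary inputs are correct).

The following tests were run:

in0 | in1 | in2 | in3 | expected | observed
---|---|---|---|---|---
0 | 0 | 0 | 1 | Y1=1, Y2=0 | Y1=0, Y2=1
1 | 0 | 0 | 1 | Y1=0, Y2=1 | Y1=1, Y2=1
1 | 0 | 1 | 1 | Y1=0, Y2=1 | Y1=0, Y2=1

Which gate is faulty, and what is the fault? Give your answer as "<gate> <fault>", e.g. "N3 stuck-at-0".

Fault-free values for test 1 (in0=0, in1=0, in2=0, in3=1): N1=0, N2=0, N3=0, N4=0, N5=1, N6=1, N7=0, giving Y1=1, Y2=0. Observed Y1=0, Y2=1.
Test 1: faults giving observed Y1=0, Y2=1 are {N1 stuck-at-1, N1 inverted output, N2 stuck-at-1, N2 inverted output, N3 stuck-at-1, N3 inverted output, N6 stuck-at-0, N6 inverted output}.
Test 2 (in0=1, in1=0, in2=0, in3=1): fault-free N1=1, N2=1, N3=1, N4=1, N5=0, N6=0, N7=1 → Y1=0, Y2=1; observed Y1=1, Y2=1. Eliminates N1 stuck-at-1, N1 inverted output, N2 stuck-at-1, N3 stuck-at-1, N6 stuck-at-0.
Test 3 (in0=1, in1=0, in2=1, in3=1): fault-free N1=1, N2=1, N3=1, N4=1, N5=0, N6=0, N7=1 → Y1=0, Y2=1; observed Y1=0, Y2=1. Eliminates N3 inverted output, N6 inverted output.
Only N2 inverted output is consistent with every test.

N2 inverted output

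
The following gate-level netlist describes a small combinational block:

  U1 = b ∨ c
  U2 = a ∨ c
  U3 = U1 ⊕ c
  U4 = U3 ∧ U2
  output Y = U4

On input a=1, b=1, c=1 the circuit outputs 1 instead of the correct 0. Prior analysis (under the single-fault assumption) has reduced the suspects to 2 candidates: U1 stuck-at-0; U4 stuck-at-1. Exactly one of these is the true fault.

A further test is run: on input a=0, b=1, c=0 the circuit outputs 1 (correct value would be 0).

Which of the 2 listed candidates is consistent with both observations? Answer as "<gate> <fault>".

U4 stuck-at-1

Evaluate each candidate on input a=0, b=1, c=0:
  U1 stuck-at-0: U1=0 [stuck-at-0], U2=0, U3=0, U4=0 → 0 — eliminated
  U4 stuck-at-1: U1=1, U2=0, U3=1, U4=1 [stuck-at-1] → 1 — matches
Only U4 stuck-at-1 reproduces the observed 1.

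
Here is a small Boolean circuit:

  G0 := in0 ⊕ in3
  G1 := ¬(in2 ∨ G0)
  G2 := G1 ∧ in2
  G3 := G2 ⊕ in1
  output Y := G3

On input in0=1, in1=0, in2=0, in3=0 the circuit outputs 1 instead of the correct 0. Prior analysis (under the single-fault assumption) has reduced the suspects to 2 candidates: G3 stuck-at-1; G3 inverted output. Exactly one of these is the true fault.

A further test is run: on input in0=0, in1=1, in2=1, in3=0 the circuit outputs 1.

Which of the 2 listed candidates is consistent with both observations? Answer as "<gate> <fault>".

G3 stuck-at-1

Evaluate each candidate on input in0=0, in1=1, in2=1, in3=0:
  G3 stuck-at-1: G0=0, G1=0, G2=0, G3=1 [stuck-at-1] → 1 — matches
  G3 inverted output: G0=0, G1=0, G2=0, G3=0 [inverted output] → 0 — eliminated
Only G3 stuck-at-1 reproduces the observed 1.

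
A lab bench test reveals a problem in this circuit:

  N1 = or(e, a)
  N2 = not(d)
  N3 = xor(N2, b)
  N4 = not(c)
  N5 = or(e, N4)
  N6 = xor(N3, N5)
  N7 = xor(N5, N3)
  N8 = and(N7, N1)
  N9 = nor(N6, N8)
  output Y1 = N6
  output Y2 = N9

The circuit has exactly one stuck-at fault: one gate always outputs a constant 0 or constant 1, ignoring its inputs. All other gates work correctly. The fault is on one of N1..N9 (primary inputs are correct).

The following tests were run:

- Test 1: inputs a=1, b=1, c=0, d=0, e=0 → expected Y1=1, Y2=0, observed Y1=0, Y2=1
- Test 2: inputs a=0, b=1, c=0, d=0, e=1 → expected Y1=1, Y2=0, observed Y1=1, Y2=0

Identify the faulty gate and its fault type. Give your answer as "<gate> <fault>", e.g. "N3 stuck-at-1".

N4 stuck-at-0

Fault-free values for test 1 (a=1, b=1, c=0, d=0, e=0): N1=1, N2=1, N3=0, N4=1, N5=1, N6=1, N7=1, N8=1, N9=0, giving Y1=1, Y2=0. Observed Y1=0, Y2=1.
Test 1: faults giving observed Y1=0, Y2=1 are {N2 stuck-at-0, N3 stuck-at-1, N4 stuck-at-0, N5 stuck-at-0}.
Test 2 (a=0, b=1, c=0, d=0, e=1): fault-free N1=1, N2=1, N3=0, N4=1, N5=1, N6=1, N7=1, N8=1, N9=0 → Y1=1, Y2=0; observed Y1=1, Y2=0. Eliminates N2 stuck-at-0, N3 stuck-at-1, N5 stuck-at-0.
Only N4 stuck-at-0 is consistent with every test.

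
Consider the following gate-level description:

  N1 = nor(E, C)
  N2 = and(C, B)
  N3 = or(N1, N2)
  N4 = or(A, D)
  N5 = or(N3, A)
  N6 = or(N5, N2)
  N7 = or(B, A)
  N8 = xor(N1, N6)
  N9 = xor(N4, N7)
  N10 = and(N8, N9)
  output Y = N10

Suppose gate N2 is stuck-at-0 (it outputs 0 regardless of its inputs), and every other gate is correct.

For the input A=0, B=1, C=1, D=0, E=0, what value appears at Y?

Propagate with N2 forced: N1=0, N2=0 [stuck-at-0], N3=0, N4=0, N5=0, N6=0, N7=1, N8=0, N9=1, N10=0.
So Y = 0. (Without the fault it would be 1.)

0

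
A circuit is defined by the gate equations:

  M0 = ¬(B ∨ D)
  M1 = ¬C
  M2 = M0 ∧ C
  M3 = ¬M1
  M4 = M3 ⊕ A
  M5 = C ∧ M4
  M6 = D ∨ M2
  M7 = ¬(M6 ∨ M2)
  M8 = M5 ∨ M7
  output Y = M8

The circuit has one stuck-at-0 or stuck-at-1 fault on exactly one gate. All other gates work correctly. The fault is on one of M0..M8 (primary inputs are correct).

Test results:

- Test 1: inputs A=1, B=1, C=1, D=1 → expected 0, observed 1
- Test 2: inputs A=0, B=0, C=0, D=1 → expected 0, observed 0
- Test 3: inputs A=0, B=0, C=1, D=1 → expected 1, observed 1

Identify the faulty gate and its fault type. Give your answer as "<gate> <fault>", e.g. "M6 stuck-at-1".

M4 stuck-at-1

Fault-free values for test 1 (A=1, B=1, C=1, D=1): M0=0, M1=0, M2=0, M3=1, M4=0, M5=0, M6=1, M7=0, M8=0, giving Y=0. Observed 1.
Test 1: faults giving observed 1 are {M1 stuck-at-1, M3 stuck-at-0, M4 stuck-at-1, M5 stuck-at-1, M6 stuck-at-0, M7 stuck-at-1, M8 stuck-at-1}.
Test 2 (A=0, B=0, C=0, D=1): fault-free M0=0, M1=1, M2=0, M3=0, M4=0, M5=0, M6=1, M7=0, M8=0 → 0; observed 0. Eliminates M5 stuck-at-1, M6 stuck-at-0, M7 stuck-at-1, M8 stuck-at-1.
Test 3 (A=0, B=0, C=1, D=1): fault-free M0=0, M1=0, M2=0, M3=1, M4=1, M5=1, M6=1, M7=0, M8=1 → 1; observed 1. Eliminates M1 stuck-at-1, M3 stuck-at-0.
Only M4 stuck-at-1 is consistent with every test.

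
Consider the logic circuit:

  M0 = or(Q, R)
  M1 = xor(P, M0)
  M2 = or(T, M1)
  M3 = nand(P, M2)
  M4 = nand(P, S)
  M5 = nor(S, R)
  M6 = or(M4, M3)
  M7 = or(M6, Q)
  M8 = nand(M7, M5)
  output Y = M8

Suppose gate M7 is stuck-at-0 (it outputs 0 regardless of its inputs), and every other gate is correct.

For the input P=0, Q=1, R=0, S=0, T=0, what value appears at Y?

1

Propagate with M7 forced: M0=1, M1=1, M2=1, M3=1, M4=1, M5=1, M6=1, M7=0 [stuck-at-0], M8=1.
So Y = 1. (Without the fault it would be 0.)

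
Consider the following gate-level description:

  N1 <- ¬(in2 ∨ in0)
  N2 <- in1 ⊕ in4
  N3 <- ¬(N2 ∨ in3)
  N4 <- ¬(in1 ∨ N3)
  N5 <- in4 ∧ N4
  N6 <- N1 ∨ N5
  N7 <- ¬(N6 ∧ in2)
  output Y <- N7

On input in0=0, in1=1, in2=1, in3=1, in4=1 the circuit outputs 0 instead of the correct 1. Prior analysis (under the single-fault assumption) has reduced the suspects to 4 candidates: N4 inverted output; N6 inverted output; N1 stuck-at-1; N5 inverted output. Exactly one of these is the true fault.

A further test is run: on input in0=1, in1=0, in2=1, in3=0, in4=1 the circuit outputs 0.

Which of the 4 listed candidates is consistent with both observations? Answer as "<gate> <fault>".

N1 stuck-at-1

Evaluate each candidate on input in0=1, in1=0, in2=1, in3=0, in4=1:
  N4 inverted output: N1=0, N2=1, N3=0, N4=0 [inverted output], N5=0, N6=0, N7=1 → 1 — eliminated
  N6 inverted output: N1=0, N2=1, N3=0, N4=1, N5=1, N6=0 [inverted output], N7=1 → 1 — eliminated
  N1 stuck-at-1: N1=1 [stuck-at-1], N2=1, N3=0, N4=1, N5=1, N6=1, N7=0 → 0 — matches
  N5 inverted output: N1=0, N2=1, N3=0, N4=1, N5=0 [inverted output], N6=0, N7=1 → 1 — eliminated
Only N1 stuck-at-1 reproduces the observed 0.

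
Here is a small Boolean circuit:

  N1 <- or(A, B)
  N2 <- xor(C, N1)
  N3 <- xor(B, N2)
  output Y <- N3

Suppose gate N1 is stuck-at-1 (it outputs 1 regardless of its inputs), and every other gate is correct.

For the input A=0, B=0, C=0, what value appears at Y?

Propagate with N1 forced: N1=1 [stuck-at-1], N2=1, N3=1.
So Y = 1. (Without the fault it would be 0.)

1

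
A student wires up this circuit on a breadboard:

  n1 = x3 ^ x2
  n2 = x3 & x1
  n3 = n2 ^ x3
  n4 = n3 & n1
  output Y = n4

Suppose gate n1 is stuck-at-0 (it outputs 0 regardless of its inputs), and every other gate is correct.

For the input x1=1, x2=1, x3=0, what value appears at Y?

Propagate with n1 forced: n1=0 [stuck-at-0], n2=0, n3=0, n4=0.
So Y = 0. (Same as the fault-free value — the fault is masked on this input.)

0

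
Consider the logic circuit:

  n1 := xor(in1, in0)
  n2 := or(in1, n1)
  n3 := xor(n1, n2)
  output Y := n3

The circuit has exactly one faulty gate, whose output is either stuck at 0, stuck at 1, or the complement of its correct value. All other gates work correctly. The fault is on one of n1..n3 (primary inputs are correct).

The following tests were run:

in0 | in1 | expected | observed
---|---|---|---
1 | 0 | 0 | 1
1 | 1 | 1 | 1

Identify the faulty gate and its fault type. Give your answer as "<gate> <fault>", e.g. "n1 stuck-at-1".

Fault-free values for test 1 (in0=1, in1=0): n1=1, n2=1, n3=0, giving Y=0. Observed 1.
Test 1: faults giving observed 1 are {n2 stuck-at-0, n2 inverted output, n3 stuck-at-1, n3 inverted output}.
Test 2 (in0=1, in1=1): fault-free n1=0, n2=1, n3=1 → 1; observed 1. Eliminates n2 stuck-at-0, n2 inverted output, n3 inverted output.
Only n3 stuck-at-1 is consistent with every test.

n3 stuck-at-1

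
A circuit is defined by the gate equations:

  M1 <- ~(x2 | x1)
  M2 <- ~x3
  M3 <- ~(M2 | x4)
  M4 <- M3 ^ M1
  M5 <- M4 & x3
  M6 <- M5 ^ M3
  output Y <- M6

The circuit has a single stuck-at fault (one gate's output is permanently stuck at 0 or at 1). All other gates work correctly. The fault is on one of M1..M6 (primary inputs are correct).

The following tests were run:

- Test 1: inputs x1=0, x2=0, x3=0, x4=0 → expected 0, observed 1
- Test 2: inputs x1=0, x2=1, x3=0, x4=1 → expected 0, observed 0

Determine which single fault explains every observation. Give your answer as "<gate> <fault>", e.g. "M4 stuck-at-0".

Fault-free values for test 1 (x1=0, x2=0, x3=0, x4=0): M1=1, M2=1, M3=0, M4=1, M5=0, M6=0, giving Y=0. Observed 1.
Test 1: faults giving observed 1 are {M2 stuck-at-0, M3 stuck-at-1, M5 stuck-at-1, M6 stuck-at-1}.
Test 2 (x1=0, x2=1, x3=0, x4=1): fault-free M1=0, M2=1, M3=0, M4=0, M5=0, M6=0 → 0; observed 0. Eliminates M3 stuck-at-1, M5 stuck-at-1, M6 stuck-at-1.
Only M2 stuck-at-0 is consistent with every test.

M2 stuck-at-0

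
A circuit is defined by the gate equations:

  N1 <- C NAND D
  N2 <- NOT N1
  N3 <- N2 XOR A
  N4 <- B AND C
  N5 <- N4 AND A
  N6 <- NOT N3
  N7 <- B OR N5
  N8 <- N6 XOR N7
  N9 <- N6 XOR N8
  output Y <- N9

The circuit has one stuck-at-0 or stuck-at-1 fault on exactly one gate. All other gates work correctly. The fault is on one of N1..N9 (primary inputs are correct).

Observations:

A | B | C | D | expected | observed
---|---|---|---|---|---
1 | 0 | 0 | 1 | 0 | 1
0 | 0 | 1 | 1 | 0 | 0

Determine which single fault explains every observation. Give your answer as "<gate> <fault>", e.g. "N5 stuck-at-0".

N4 stuck-at-1

Fault-free values for test 1 (A=1, B=0, C=0, D=1): N1=1, N2=0, N3=1, N4=0, N5=0, N6=0, N7=0, N8=0, N9=0, giving Y=0. Observed 1.
Test 1: faults giving observed 1 are {N4 stuck-at-1, N5 stuck-at-1, N7 stuck-at-1, N8 stuck-at-1, N9 stuck-at-1}.
Test 2 (A=0, B=0, C=1, D=1): fault-free N1=0, N2=1, N3=1, N4=0, N5=0, N6=0, N7=0, N8=0, N9=0 → 0; observed 0. Eliminates N5 stuck-at-1, N7 stuck-at-1, N8 stuck-at-1, N9 stuck-at-1.
Only N4 stuck-at-1 is consistent with every test.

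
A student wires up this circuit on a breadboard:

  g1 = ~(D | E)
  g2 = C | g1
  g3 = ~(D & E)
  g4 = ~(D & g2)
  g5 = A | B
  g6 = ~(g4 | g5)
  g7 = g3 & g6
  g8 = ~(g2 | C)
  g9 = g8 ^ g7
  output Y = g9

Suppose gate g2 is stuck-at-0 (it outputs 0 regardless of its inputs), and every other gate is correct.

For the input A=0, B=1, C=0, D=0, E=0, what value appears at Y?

Propagate with g2 forced: g1=1, g2=0 [stuck-at-0], g3=1, g4=1, g5=1, g6=0, g7=0, g8=1, g9=1.
So Y = 1. (Without the fault it would be 0.)

1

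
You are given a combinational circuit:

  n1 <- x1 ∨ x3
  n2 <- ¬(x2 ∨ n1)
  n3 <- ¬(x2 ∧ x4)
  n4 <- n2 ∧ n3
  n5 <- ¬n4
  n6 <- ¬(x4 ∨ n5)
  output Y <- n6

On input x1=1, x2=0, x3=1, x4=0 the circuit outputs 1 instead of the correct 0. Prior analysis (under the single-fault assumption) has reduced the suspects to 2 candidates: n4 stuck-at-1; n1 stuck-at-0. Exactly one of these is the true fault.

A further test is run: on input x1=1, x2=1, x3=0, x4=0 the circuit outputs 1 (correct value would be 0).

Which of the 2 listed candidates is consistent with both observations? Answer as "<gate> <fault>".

n4 stuck-at-1

Evaluate each candidate on input x1=1, x2=1, x3=0, x4=0:
  n4 stuck-at-1: n1=1, n2=0, n3=1, n4=1 [stuck-at-1], n5=0, n6=1 → 1 — matches
  n1 stuck-at-0: n1=0 [stuck-at-0], n2=0, n3=1, n4=0, n5=1, n6=0 → 0 — eliminated
Only n4 stuck-at-1 reproduces the observed 1.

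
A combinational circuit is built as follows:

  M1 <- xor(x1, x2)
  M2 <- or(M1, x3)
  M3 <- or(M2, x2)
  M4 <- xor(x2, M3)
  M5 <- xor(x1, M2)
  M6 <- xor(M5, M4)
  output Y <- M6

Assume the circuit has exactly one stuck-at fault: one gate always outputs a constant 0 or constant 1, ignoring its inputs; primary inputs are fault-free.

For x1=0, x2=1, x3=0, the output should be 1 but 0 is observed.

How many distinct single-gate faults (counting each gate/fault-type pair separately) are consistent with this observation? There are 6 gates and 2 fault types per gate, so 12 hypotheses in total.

Fault-free: M1=1, M2=1, M3=1, M4=0, M5=1, M6=1 → 1. Observed 0.
  M1 stuck-at-0: output 0 ✓
  M1 stuck-at-1: output 1 ✗
  M2 stuck-at-0: output 0 ✓
  M2 stuck-at-1: output 1 ✗
  M3 stuck-at-0: output 0 ✓
  M3 stuck-at-1: output 1 ✗
  M4 stuck-at-0: output 1 ✗
  M4 stuck-at-1: output 0 ✓
  M5 stuck-at-0: output 0 ✓
  M5 stuck-at-1: output 1 ✗
  M6 stuck-at-0: output 0 ✓
  M6 stuck-at-1: output 1 ✗
Consistent faults: {M1 stuck-at-0, M2 stuck-at-0, M3 stuck-at-0, M4 stuck-at-1, M5 stuck-at-0, M6 stuck-at-0} — 6 in all.

6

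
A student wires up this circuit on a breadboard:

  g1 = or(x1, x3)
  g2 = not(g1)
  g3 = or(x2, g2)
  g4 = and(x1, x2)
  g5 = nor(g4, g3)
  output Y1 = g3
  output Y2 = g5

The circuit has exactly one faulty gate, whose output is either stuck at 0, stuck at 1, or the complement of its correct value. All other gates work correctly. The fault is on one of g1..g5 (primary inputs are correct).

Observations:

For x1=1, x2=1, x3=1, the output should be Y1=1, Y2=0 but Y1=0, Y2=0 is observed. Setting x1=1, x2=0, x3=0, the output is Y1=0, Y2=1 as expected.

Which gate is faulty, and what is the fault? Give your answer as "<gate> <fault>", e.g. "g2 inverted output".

Fault-free values for test 1 (x1=1, x2=1, x3=1): g1=1, g2=0, g3=1, g4=1, g5=0, giving Y1=1, Y2=0. Observed Y1=0, Y2=0.
Test 1: faults giving observed Y1=0, Y2=0 are {g3 stuck-at-0, g3 inverted output}.
Test 2 (x1=1, x2=0, x3=0): fault-free g1=1, g2=0, g3=0, g4=0, g5=1 → Y1=0, Y2=1; observed Y1=0, Y2=1. Eliminates g3 inverted output.
Only g3 stuck-at-0 is consistent with every test.

g3 stuck-at-0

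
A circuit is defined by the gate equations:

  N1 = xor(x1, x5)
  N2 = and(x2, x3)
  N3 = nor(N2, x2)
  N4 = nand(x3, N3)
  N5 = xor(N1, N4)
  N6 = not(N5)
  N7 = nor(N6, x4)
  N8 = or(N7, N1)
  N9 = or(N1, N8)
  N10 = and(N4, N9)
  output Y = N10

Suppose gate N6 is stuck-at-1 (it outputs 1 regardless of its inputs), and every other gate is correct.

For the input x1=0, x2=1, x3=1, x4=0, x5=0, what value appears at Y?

Propagate with N6 forced: N1=0, N2=1, N3=0, N4=1, N5=1, N6=1 [stuck-at-1], N7=0, N8=0, N9=0, N10=0.
So Y = 0. (Without the fault it would be 1.)

0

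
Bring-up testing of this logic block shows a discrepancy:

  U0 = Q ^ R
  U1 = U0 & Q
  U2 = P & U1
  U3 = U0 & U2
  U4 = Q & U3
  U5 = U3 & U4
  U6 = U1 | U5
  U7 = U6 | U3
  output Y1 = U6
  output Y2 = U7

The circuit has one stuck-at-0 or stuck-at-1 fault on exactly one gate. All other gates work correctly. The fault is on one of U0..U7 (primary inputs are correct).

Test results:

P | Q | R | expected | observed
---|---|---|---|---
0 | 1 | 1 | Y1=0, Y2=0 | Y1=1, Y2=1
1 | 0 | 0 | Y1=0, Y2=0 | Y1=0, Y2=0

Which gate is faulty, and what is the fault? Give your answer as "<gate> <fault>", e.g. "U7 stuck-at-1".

Fault-free values for test 1 (P=0, Q=1, R=1): U0=0, U1=0, U2=0, U3=0, U4=0, U5=0, U6=0, U7=0, giving Y1=0, Y2=0. Observed Y1=1, Y2=1.
Test 1: faults giving observed Y1=1, Y2=1 are {U0 stuck-at-1, U1 stuck-at-1, U3 stuck-at-1, U5 stuck-at-1, U6 stuck-at-1}.
Test 2 (P=1, Q=0, R=0): fault-free U0=0, U1=0, U2=0, U3=0, U4=0, U5=0, U6=0, U7=0 → Y1=0, Y2=0; observed Y1=0, Y2=0. Eliminates U1 stuck-at-1, U3 stuck-at-1, U5 stuck-at-1, U6 stuck-at-1.
Only U0 stuck-at-1 is consistent with every test.

U0 stuck-at-1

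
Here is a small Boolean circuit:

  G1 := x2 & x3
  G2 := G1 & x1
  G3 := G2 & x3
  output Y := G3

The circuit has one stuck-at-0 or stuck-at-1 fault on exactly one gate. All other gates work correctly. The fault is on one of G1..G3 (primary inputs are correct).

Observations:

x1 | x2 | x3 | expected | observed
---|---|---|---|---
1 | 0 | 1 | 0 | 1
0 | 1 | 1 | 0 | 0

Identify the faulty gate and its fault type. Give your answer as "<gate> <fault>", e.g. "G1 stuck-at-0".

G1 stuck-at-1

Fault-free values for test 1 (x1=1, x2=0, x3=1): G1=0, G2=0, G3=0, giving Y=0. Observed 1.
Test 1: faults giving observed 1 are {G1 stuck-at-1, G2 stuck-at-1, G3 stuck-at-1}.
Test 2 (x1=0, x2=1, x3=1): fault-free G1=1, G2=0, G3=0 → 0; observed 0. Eliminates G2 stuck-at-1, G3 stuck-at-1.
Only G1 stuck-at-1 is consistent with every test.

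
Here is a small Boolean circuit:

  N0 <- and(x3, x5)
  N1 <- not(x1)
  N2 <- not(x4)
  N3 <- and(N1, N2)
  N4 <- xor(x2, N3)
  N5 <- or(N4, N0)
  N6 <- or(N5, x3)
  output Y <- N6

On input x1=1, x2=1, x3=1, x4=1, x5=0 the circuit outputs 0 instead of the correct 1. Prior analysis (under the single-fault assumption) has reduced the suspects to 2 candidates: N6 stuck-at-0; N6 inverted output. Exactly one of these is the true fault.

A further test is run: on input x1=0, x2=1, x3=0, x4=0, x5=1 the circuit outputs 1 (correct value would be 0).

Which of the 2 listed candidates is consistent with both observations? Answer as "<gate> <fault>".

Evaluate each candidate on input x1=0, x2=1, x3=0, x4=0, x5=1:
  N6 stuck-at-0: N0=0, N1=1, N2=1, N3=1, N4=0, N5=0, N6=0 [stuck-at-0] → 0 — eliminated
  N6 inverted output: N0=0, N1=1, N2=1, N3=1, N4=0, N5=0, N6=1 [inverted output] → 1 — matches
Only N6 inverted output reproduces the observed 1.

N6 inverted output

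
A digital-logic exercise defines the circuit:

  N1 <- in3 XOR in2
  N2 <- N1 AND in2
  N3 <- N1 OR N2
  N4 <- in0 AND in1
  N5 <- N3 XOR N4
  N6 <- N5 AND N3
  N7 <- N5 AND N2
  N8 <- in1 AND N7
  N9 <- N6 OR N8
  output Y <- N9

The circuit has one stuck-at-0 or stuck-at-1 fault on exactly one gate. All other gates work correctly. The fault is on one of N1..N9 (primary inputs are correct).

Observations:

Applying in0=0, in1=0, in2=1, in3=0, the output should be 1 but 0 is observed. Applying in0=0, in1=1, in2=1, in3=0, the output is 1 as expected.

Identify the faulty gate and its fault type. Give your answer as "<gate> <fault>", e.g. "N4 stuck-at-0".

Fault-free values for test 1 (in0=0, in1=0, in2=1, in3=0): N1=1, N2=1, N3=1, N4=0, N5=1, N6=1, N7=1, N8=0, N9=1, giving Y=1. Observed 0.
Test 1: faults giving observed 0 are {N1 stuck-at-0, N3 stuck-at-0, N4 stuck-at-1, N5 stuck-at-0, N6 stuck-at-0, N9 stuck-at-0}.
Test 2 (in0=0, in1=1, in2=1, in3=0): fault-free N1=1, N2=1, N3=1, N4=0, N5=1, N6=1, N7=1, N8=1, N9=1 → 1; observed 1. Eliminates N1 stuck-at-0, N3 stuck-at-0, N4 stuck-at-1, N5 stuck-at-0, N9 stuck-at-0.
Only N6 stuck-at-0 is consistent with every test.

N6 stuck-at-0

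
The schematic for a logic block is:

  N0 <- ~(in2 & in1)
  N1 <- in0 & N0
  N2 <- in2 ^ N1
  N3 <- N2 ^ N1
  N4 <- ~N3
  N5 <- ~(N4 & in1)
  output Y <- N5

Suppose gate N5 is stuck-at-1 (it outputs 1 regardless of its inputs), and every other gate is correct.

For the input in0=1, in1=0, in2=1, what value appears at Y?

Propagate with N5 forced: N0=1, N1=1, N2=0, N3=1, N4=0, N5=1 [stuck-at-1].
So Y = 1. (Same as the fault-free value — the fault is masked on this input.)

1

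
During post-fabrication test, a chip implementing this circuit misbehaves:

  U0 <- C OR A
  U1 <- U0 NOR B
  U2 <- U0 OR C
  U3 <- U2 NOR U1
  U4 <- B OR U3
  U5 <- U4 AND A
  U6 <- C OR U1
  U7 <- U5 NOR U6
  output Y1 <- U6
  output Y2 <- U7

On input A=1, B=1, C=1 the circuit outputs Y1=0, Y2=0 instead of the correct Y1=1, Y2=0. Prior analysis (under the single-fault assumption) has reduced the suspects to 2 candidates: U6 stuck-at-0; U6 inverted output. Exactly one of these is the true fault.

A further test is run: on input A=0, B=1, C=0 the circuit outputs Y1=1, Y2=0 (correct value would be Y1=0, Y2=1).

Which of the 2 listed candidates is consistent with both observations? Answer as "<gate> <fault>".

U6 inverted output

Evaluate each candidate on input A=0, B=1, C=0:
  U6 stuck-at-0: U0=0, U1=0, U2=0, U3=1, U4=1, U5=0, U6=0 [stuck-at-0], U7=1 → Y1=0, Y2=1 — eliminated
  U6 inverted output: U0=0, U1=0, U2=0, U3=1, U4=1, U5=0, U6=1 [inverted output], U7=0 → Y1=1, Y2=0 — matches
Only U6 inverted output reproduces the observed Y1=1, Y2=0.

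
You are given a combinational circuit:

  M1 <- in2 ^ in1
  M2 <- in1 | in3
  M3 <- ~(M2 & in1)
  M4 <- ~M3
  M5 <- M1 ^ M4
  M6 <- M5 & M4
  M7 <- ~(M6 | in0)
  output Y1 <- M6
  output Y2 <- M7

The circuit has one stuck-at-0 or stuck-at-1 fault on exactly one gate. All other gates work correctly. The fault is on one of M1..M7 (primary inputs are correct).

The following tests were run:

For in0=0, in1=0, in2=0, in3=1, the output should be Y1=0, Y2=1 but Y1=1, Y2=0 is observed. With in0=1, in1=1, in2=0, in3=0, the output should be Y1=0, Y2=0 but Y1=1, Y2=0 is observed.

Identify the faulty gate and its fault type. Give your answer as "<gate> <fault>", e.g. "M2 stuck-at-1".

Fault-free values for test 1 (in0=0, in1=0, in2=0, in3=1): M1=0, M2=1, M3=1, M4=0, M5=0, M6=0, M7=1, giving Y1=0, Y2=1. Observed Y1=1, Y2=0.
Test 1: faults giving observed Y1=1, Y2=0 are {M3 stuck-at-0, M4 stuck-at-1, M6 stuck-at-1}.
Test 2 (in0=1, in1=1, in2=0, in3=0): fault-free M1=1, M2=1, M3=0, M4=1, M5=0, M6=0, M7=0 → Y1=0, Y2=0; observed Y1=1, Y2=0. Eliminates M3 stuck-at-0, M4 stuck-at-1.
Only M6 stuck-at-1 is consistent with every test.

M6 stuck-at-1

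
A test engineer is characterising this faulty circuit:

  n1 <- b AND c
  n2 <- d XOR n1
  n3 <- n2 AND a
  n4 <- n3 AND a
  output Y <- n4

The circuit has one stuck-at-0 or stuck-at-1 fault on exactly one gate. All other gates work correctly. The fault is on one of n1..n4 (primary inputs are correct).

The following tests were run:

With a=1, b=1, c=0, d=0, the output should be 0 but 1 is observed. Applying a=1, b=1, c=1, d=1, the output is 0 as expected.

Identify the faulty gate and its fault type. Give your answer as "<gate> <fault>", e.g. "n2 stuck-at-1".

n1 stuck-at-1

Fault-free values for test 1 (a=1, b=1, c=0, d=0): n1=0, n2=0, n3=0, n4=0, giving Y=0. Observed 1.
Test 1: faults giving observed 1 are {n1 stuck-at-1, n2 stuck-at-1, n3 stuck-at-1, n4 stuck-at-1}.
Test 2 (a=1, b=1, c=1, d=1): fault-free n1=1, n2=0, n3=0, n4=0 → 0; observed 0. Eliminates n2 stuck-at-1, n3 stuck-at-1, n4 stuck-at-1.
Only n1 stuck-at-1 is consistent with every test.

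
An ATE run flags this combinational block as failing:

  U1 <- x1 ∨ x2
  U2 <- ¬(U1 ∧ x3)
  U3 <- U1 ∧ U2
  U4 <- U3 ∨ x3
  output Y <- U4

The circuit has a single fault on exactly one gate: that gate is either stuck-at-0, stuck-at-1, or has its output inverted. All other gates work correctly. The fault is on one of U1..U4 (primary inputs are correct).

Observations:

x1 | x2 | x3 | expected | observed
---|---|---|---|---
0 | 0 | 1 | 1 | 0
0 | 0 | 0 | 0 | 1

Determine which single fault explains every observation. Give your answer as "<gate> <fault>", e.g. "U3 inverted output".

Fault-free values for test 1 (x1=0, x2=0, x3=1): U1=0, U2=1, U3=0, U4=1, giving Y=1. Observed 0.
Test 1: faults giving observed 0 are {U4 stuck-at-0, U4 inverted output}.
Test 2 (x1=0, x2=0, x3=0): fault-free U1=0, U2=1, U3=0, U4=0 → 0; observed 1. Eliminates U4 stuck-at-0.
Only U4 inverted output is consistent with every test.

U4 inverted output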